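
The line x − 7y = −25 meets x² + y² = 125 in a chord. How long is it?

15√2

Substitute y = (25 + x)/7:
50x² + 50x − 5500 = 0  ⟹  x² + x − 110 = 0
x = 10 or x = −11, giving (10, 5) and (−11, 2).
|(10, 5) − (−11, 2)| = √((21)² + (3)²) = 15√2.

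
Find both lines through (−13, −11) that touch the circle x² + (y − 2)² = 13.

Let a tangent through (−13, −11) have slope m. Its distance from (0, 2) must equal √13:
(13m − (13))² = 13(m² + 1)
6m² − 13m + 6 = 0, so m = 2/3 or m = 3/2.
Through (−13, −11) these give 2x − 3y = 7 and 3x − 2y = −17.

2x − 3y = 7 and 3x − 2y = −17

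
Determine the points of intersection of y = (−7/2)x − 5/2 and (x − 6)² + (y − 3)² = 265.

Substitute y = (−5 − 7x)/2:
53x² + 106x − 795 = 0  ⟹  x² + 2x − 15 = 0
x = 3 or x = −5, giving (3, −13) and (−5, 15).

(−5, 15) and (3, −13)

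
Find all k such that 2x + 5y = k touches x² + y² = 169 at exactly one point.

The line touches the circle iff its distance from (0, 0) is 13:
|2·0 + 5·0 − k| / √29 = 13
|k| = 13√29.

k = ±13√29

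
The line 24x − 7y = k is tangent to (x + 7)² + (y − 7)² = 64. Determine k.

The line touches the circle iff its distance from (−7, 7) is 8:
|24·(−7) − 7·7 − k| / √625 = 8
|k − (−217)| = 8·25, so k = −17 or k = −417.

k = −417 or k = −17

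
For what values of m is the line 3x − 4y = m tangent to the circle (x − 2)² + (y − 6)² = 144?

m = −78 or m = 42

For a tangent, require d(centre, line) = r = 12.
|3·2 − 4·6 − m| / √25 = 12
|m − (−18)| = 12·5, so m = 42 or m = −78.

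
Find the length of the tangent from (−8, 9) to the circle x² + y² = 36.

√109

The centre is (0, 0) and r = 6. The square of the distance from P to the centre is 64 + 81 = 145.
By the tangent–radius right angle, tangent length = √(|PO|² − r²) = √109.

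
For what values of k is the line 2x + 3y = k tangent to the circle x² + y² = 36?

k = ±6√13

Tangency holds when the distance from the centre (0, 0) to the line equals the radius 6:
|2·0 + 3·0 − k| / √13 = 6
|k| = 6√13.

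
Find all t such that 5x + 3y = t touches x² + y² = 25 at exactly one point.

The line touches the circle iff its distance from (0, 0) is 5:
|5·0 + 3·0 − t| / √34 = 5
|t| = 5√34.

t = ±5√34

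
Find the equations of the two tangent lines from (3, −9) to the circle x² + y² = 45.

Write the tangent as mx − y + (−9 − m·(3)) = 0 and set its distance from the centre to 3√5:
(−3m − (9))² = 45(m² + 1)
2m² − 3m − 2 = 0, so m = −1/2 or m = 2.
With m = −1/2: x + 2y = −15. With m = 2: 2x − y = 15.

x + 2y = −15 and 2x − y = 15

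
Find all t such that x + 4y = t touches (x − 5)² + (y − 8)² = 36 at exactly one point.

For a tangent, require d(centre, line) = r = 6.
|1·5 + 4·8 − t| / √17 = 6
|t − (37)| = 6√17.

t = 37 ± 6√17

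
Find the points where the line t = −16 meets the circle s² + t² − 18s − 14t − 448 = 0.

From the line, t = −16. Substituting:
s² − 18s + 32 = 0
s = 16 or s = 2, giving (16, −16) and (2, −16).

(2, −16) and (16, −16)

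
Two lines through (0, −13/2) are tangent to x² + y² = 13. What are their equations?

Let a tangent through (0, −13/2) have slope m. Its distance from (0, 0) must equal √13:
[m·(0) − (13/2)]² = 13(m² + 1)
4m² − 9 = 0, so m = −3/2 or m = 3/2.
With m = −3/2: 3x + 2y = −13. With m = 3/2: 3x − 2y = 13.

3x + 2y = −13 and 3x − 2y = 13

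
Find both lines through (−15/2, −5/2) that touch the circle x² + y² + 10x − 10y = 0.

x − 7y = 10 and x + y = −10

A line y − (−5/2) = m(x − (−15/2)) is tangent when its distance from (−5, 5) is 5√2:
[m·(5/2) − (15/2)]² = 50(m² + 1)
7m² + 6m − 1 = 0, so m = 1/7 or m = −1.
Through (−15/2, −5/2) these give x − 7y = 10 and x + y = −10.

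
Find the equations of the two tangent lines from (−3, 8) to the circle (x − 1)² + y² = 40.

x + 3y = 21 and 3x − y = −17

Let a tangent through (−3, 8) have slope m. Its distance from (1, 0) must equal 2√10:
(4m − (−8))² = 40(m² + 1)
3m² − 8m − 3 = 0, so m = −1/3 or m = 3.
Through (−3, 8) these give x + 3y = 21 and 3x − y = −17.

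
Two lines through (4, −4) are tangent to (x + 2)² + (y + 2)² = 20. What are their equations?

2x + y = 4 and x − 2y = 12

Let a tangent through (4, −4) have slope m. Its distance from (−2, −2) must equal 2√5:
[m·(−6) − (2)]² = 20(m² + 1)
2m² + 3m − 2 = 0, so m = −2 or m = 1/2.
With m = −2: 2x + y = 4. With m = 1/2: x − 2y = 12.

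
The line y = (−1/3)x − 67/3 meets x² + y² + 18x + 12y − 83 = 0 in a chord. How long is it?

The distance from (−9, −6) to the line is 40/√10, and r² = 200.
Chord = 2√(r² − d²) = 2·√(40) = 4√10.

4√10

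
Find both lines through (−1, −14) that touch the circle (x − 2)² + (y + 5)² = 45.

Let a tangent through (−1, −14) have slope m. Its distance from (2, −5) must equal 3√5:
(3m − (9))² = 45(m² + 1)
2m² + 3m − 2 = 0, so m = 1/2 or m = −2.
Through (−1, −14) these give x − 2y = 27 and 2x + y = −16.

x − 2y = 27 and 2x + y = −16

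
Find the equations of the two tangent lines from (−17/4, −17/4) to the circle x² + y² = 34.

3x + 5y = −34 and 5x + 3y = −34

Write the tangent as mx − y + (−17/4 − m·(−17/4)) = 0 and set its distance from the centre to √34:
[m·(17/4) − (17/4)]² = 34(m² + 1)
15m² + 34m + 15 = 0, so m = −3/5 or m = −5/3.
Through (−17/4, −17/4) these give 3x + 5y = −34 and 5x + 3y = −34.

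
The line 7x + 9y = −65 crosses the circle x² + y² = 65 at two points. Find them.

(−8, −1) and (1, −8)

Substitute y = (−65 − 7x)/9:
130x² + 910x − 1040 = 0  ⟹  x² + 7x − 8 = 0
x = 1 or x = −8, giving (1, −8) and (−8, −1).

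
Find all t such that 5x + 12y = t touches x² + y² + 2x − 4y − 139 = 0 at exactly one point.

The line touches the circle iff its distance from (−1, 2) is 12:
|5·(−1) + 12·2 − t| / √169 = 12
|t − (19)| = 12·13, so t = 175 or t = −137.

t = −137 or t = 175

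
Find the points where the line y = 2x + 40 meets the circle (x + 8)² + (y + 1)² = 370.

(−25, −10) and (−11, 18)

From the line, y = 2x + 40. Substituting:
5x² + 180x + 1375 = 0  ⟹  x² + 36x + 275 = 0
x = −11 or x = −25, giving (−11, 18) and (−25, −10).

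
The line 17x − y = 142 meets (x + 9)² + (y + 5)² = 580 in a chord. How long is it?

The distance from (−9, −5) to the line is 290/√290, and r² = 580.
Chord = 2√(r² − d²) = 2·√(290) = 2√290.

2√290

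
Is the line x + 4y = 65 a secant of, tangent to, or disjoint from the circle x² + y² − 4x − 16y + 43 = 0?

disjoint

Substituting the line into the circle gives 17x² − 130x + 753 = 0.
Δ = 16900 − 51204 = −34304.
No real roots: the line does not meet the circle.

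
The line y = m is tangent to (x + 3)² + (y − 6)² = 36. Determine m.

m = 0 or m = 12

Tangency holds when the distance from the centre (−3, 6) to the line equals the radius 6:
|0·(−3) + 1·6 − m| / √1 = 6
|m − (6)| = 6, so m = 12 or m = 0.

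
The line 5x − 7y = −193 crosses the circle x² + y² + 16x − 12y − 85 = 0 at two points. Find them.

(−19, 14) and (−12, 19)

From the line, y = (193 + 5x)/7. Substituting:
74x² + 2294x + 16872 = 0  ⟹  x² + 31x + 228 = 0
x = −12 or x = −19, giving (−12, 19) and (−19, 14).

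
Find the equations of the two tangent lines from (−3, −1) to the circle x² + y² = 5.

A line y − (−1) = m(x − (−3)) is tangent when its distance from (0, 0) is √5:
[m·(3) − (1)]² = 5(m² + 1)
2m² − 3m − 2 = 0, so m = 2 or m = −1/2.
Through (−3, −1) these give 2x − y = −5 and x + 2y = −5.

2x − y = −5 and x + 2y = −5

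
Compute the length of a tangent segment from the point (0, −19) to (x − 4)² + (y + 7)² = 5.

√155

Centre (4, −7), r² = 5. |PO|² = (−4)² + (−12)² = 160.
The tangent meets the radius at right angles, so tangent² = |PO|² − r² = 160 − 5 = 155.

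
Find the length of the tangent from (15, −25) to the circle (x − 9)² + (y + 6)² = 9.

With centre O = (9, −6), |OP|² = 397 and r² = 9.
Power of the point: PT² = |PO|² − r² = 388, so PT = 2√97.

2√97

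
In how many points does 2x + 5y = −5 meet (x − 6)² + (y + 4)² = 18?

Substituting the line into the circle gives 29x² − 360x + 675 = 0.
Δ = 129600 − 78300 = 51300.
Two real roots: the line is a secant.

2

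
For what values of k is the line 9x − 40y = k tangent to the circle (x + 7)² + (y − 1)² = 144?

k = −595 or k = 389

For a tangent, require d(centre, line) = r = 12.
|9·(−7) − 40·1 − k| / √1681 = 12
|k − (−103)| = 12·41, so k = 389 or k = −595.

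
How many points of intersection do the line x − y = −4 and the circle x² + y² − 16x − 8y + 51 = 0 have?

Centre (8, 4), r² = 29. Distance² from centre to line = (8)²/2 = 32.
Since d² > r², the line lies outside the circle.

0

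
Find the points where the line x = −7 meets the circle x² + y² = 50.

The line gives x = −7. Substituting into the circle:
y² − 1 = 0
y = 1 or y = −1, giving (−7, 1) and (−7, −1).

(−7, −1) and (−7, 1)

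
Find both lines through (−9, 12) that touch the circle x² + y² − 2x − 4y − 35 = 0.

A line y − (12) = m(x − (−9)) is tangent when its distance from (1, 2) is 2√10:
(10m − (−10))² = 40(m² + 1)
3m² + 10m + 3 = 0, so m = −3 or m = −1/3.
With m = −3: 3x + y = −15. With m = −1/3: x + 3y = 27.

3x + y = −15 and x + 3y = 27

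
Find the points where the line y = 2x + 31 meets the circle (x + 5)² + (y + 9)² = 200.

Substitute y = 2x + 31:
5x² + 170x + 1425 = 0  ⟹  x² + 34x + 285 = 0
x = −15 or x = −19, giving (−15, 1) and (−19, −7).

(−19, −7) and (−15, 1)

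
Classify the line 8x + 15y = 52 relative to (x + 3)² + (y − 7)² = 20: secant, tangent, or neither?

secant

d² = (8·(−3) + 15·7 − (52))²/289 = 841/289; r² = 20.
Since d² < r², the line cuts the circle twice.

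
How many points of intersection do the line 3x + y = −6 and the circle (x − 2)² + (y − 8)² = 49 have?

Substituting the line into the circle gives 10x² + 80x + 151 = 0.
Discriminant = (80)² − 4·10·(151) = 360 > 0.
Two real roots: the line is a secant.

2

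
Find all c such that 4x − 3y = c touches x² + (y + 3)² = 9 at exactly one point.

c = −6 or c = 24

The line touches the circle iff its distance from (0, −3) is 3:
|4·0 − 3·(−3) − c| / √25 = 3
|c − (9)| = 3·5, so c = 24 or c = −6.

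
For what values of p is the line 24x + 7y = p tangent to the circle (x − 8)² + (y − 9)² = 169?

For a tangent, require d(centre, line) = r = 13.
|24·8 + 7·9 − p| / √625 = 13
|p − (255)| = 13·25, so p = 580 or p = −70.

p = −70 or p = 580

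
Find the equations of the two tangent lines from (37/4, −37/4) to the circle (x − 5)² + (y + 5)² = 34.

A line y − (−37/4) = m(x − (37/4)) is tangent when its distance from (5, −5) is √34:
[m·(−17/4) − (17/4)]² = 34(m² + 1)
15m² − 34m + 15 = 0, so m = 5/3 or m = 3/5.
With m = 5/3: 5x − 3y = 74. With m = 3/5: 3x − 5y = 74.

5x − 3y = 74 and 3x − 5y = 74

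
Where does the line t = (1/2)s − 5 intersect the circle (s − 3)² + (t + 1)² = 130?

(−6, −8) and (14, 2)

From the line, t = (−10 + s)/2. Substituting:
5s² − 40s − 420 = 0  ⟹  s² − 8s − 84 = 0
s = 14 or s = −6, giving (14, 2) and (−6, −8).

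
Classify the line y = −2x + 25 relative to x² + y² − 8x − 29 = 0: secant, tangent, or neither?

neither

d² = (2·4 + 1·0 − (25))²/5 = 289/5; r² = 45.
Since d² > r², the line lies outside the circle.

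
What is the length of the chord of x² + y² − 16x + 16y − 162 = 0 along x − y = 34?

16√2

From the line, y = x − 34. Substituting:
2x² − 68x + 450 = 0  ⟹  x² − 34x + 225 = 0
x = 25 or x = 9, giving (25, −9) and (9, −25).
|(25, −9) − (9, −25)| = √((16)² + (16)²) = 16√2.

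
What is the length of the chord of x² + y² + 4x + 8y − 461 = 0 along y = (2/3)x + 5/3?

The distance from (−2, −4) to the line is 13/√13, and r² = 481.
Chord = 2√(r² − d²) = 2·√(468) = 12√13.

12√13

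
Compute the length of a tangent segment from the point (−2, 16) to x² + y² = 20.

4√15

With centre O = (0, 0), |OP|² = 260 and r² = 20.
The tangent meets the radius at right angles, so tangent² = |PO|² − r² = 260 − 20 = 240.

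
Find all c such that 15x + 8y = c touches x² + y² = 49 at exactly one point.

c = −119 or c = 119

The line touches the circle iff its distance from (0, 0) is 7:
|15·0 + 8·0 − c| / √289 = 7
|c| = 7·17, so c = 119 or c = −119.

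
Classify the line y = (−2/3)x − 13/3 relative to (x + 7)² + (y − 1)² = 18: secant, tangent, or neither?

secant

Centre (−7, 1), r² = 18. Distance² from centre to line = (2)²/13 = 4/13.
Since d² < r², the line cuts the circle twice.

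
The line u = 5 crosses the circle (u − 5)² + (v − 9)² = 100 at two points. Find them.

(5, −1) and (5, 19)

The line gives u = 5. Substituting into the circle:
v² − 18v − 19 = 0
v = 19 or v = −1, giving (5, 19) and (5, −1).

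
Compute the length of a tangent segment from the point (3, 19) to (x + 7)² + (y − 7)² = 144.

The centre is (−7, 7) and r = 12. The square of the distance from P to the centre is 100 + 144 = 244.
The tangent meets the radius at right angles, so tangent² = |PO|² − r² = 244 − 144 = 100.

10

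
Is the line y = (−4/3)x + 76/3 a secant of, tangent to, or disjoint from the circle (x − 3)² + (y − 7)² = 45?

Centre (3, 7), r² = 45. Distance² from centre to line = (−43)²/25 = 1849/25.
Since d² > r², the line lies outside the circle.

disjoint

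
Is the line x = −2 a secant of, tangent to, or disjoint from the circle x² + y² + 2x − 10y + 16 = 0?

Centre (−1, 5), r² = 10. Distance² from centre to line = (1)² = 1.
Since d² < r², the line cuts the circle twice.

secant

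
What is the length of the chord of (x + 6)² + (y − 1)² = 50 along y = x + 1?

Centre (−6, 1), r² = 50. Perpendicular distance d from centre to line = |−6| / √2 = 6/√2.
Half the chord is √(r² − d²) = √(32), so the full chord is 8√2.

8√2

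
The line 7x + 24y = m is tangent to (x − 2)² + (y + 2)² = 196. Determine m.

m = −384 or m = 316

For a tangent, require d(centre, line) = r = 14.
|7·2 + 24·(−2) − m| / √625 = 14
|m − (−34)| = 14·25, so m = 316 or m = −384.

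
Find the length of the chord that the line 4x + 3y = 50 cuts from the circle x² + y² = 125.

From the line, y = (50 − 4x)/3. Substituting:
25x² − 400x + 1375 = 0  ⟹  x² − 16x + 55 = 0
x = 11 or x = 5, giving (11, 2) and (5, 10).
Chord length = distance between (11, 2) and (5, 10) = √100 = 10.

10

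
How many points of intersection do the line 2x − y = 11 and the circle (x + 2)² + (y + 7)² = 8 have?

Substituting the line into the circle gives 5x² − 12x + 12 = 0.
Discriminant = (−12)² − 4·5·(12) = −96 < 0.
No real roots: the line does not meet the circle.

0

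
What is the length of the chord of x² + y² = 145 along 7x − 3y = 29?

Substitute y = (−29 + 7x)/3:
58x² − 406x − 464 = 0  ⟹  x² − 7x − 8 = 0
x = 8 or x = −1, giving (8, 9) and (−1, −12).
|(8, 9) − (−1, −12)| = √((9)² + (21)²) = 3√58.

3√58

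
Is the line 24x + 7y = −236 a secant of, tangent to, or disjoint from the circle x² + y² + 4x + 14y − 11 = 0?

Substituting the line into the circle gives 625x² + 9172x + 32029 = 0.
Discriminant = (9172)² − 4·625·(32029) = 4053084 > 0.
Two real roots: the line is a secant.

secant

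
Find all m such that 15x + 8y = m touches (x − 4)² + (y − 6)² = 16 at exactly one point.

m = 40 or m = 176

The line touches the circle iff its distance from (4, 6) is 4:
|15·4 + 8·6 − m| / √289 = 4
|m − (108)| = 4·17, so m = 176 or m = 40.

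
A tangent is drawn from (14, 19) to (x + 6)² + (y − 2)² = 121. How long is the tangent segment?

With centre O = (−6, 2), |OP|² = 689 and r² = 121.
By the tangent–radius right angle, tangent length = √(|PO|² − r²) = √568 = 2√142.

2√142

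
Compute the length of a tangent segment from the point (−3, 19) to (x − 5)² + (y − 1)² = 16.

2√93

Centre (5, 1), r² = 16. |PO|² = (−8)² + (18)² = 388.
By the tangent–radius right angle, tangent length = √(|PO|² − r²) = √372 = 2√93.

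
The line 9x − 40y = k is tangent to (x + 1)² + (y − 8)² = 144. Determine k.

k = −821 or k = 163

The line touches the circle iff its distance from (−1, 8) is 12:
|9·(−1) − 40·8 − k| / √1681 = 12
|k − (−329)| = 12·41, so k = 163 or k = −821.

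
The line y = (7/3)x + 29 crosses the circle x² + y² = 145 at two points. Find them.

(−12, 1) and (−9, 8)

Express y = (87 + 7x)/3 and substitute into the circle:
58x² + 1218x + 6264 = 0  ⟹  x² + 21x + 108 = 0
x = −9 or x = −12, giving (−9, 8) and (−12, 1).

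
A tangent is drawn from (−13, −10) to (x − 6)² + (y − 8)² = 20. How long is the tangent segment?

√665

With centre O = (6, 8), |OP|² = 685 and r² = 20.
The tangent meets the radius at right angles, so tangent² = |PO|² − r² = 685 − 20 = 665.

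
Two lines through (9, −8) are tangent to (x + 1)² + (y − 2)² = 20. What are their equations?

Let a tangent through (9, −8) have slope m. Its distance from (−1, 2) must equal 2√5:
[m·(−10) − (10)]² = 20(m² + 1)
2m² + 5m + 2 = 0, so m = −1/2 or m = −2.
Through (9, −8) these give x + 2y = −7 and 2x + y = 10.

x + 2y = −7 and 2x + y = 10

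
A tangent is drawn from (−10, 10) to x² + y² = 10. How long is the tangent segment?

√190

Centre (0, 0), r² = 10. |PO|² = (−10)² + (10)² = 200.
The tangent meets the radius at right angles, so tangent² = |PO|² − r² = 200 − 10 = 190.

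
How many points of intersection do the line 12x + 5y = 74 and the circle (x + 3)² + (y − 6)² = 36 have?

0

Centre (−3, 6), r² = 36. Distance² from centre to line = (−80)²/169 = 6400/169.
Since d² > r², the line lies outside the circle.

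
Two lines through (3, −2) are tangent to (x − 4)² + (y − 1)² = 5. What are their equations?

2x + y = 4 and x − 2y = 7

Let a tangent through (3, −2) have slope m. Its distance from (4, 1) must equal √5:
[m·(1) − (3)]² = 5(m² + 1)
2m² + 3m − 2 = 0, so m = −2 or m = 1/2.
With m = −2: 2x + y = 4. With m = 1/2: x − 2y = 7.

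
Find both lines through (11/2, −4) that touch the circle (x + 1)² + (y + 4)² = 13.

A line y − (−4) = m(x − (11/2)) is tangent when its distance from (−1, −4) is √13:
[m·(−13/2) − (0)]² = 13(m² + 1)
9m² − 4 = 0, so m = −2/3 or m = 2/3.
With m = −2/3: 2x + 3y = −1. With m = 2/3: 2x − 3y = 23.

2x + 3y = −1 and 2x − 3y = 23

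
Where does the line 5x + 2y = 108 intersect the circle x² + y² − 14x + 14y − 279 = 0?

Express y = (108 − 5x)/2 and substitute into the circle:
29x² − 1276x + 13572 = 0  ⟹  x² − 44x + 468 = 0
x = 26 or x = 18, giving (26, −11) and (18, 9).

(18, 9) and (26, −11)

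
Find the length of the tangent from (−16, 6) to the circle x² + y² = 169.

The centre is (0, 0) and r = 13. The square of the distance from P to the centre is 256 + 36 = 292.
Power of the point: PT² = |PO|² − r² = 123, so PT = √123.

√123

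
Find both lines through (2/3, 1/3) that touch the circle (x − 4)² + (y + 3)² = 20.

x − 2y = 0 and 2x − y = 1

A line y − (1/3) = m(x − (2/3)) is tangent when its distance from (4, −3) is 2√5:
(10/3m − (−10/3))² = 20(m² + 1)
2m² − 5m + 2 = 0, so m = 1/2 or m = 2.
Through (2/3, 1/3) these give x − 2y = 0 and 2x − y = 1.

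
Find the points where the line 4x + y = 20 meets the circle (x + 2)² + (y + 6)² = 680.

Substitute y = −4x + 20:
17x² − 204x = 0  ⟹  x² − 12x = 0
x = 12 or x = 0, giving (12, −28) and (0, 20).

(0, 20) and (12, −28)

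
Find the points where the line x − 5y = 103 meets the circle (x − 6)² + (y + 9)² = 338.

Express y = (−103 + x)/5 and substitute into the circle:
26x² − 416x − 4186 = 0  ⟹  x² − 16x − 161 = 0
x = 23 or x = −7, giving (23, −16) and (−7, −22).

(−7, −22) and (23, −16)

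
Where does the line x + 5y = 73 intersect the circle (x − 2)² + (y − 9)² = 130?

(−7, 16) and (13, 12)

From the line, y = (73 − x)/5. Substituting:
26x² − 156x − 2366 = 0  ⟹  x² − 6x − 91 = 0
x = 13 or x = −7, giving (13, 12) and (−7, 16).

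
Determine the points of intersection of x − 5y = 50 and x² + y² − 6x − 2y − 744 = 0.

(−20, −14) and (30, −4)

Express y = (−50 + x)/5 and substitute into the circle:
26x² − 260x − 15600 = 0  ⟹  x² − 10x − 600 = 0
x = 30 or x = −20, giving (30, −4) and (−20, −14).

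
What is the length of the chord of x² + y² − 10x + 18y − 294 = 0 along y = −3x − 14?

12√10

Centre (5, −9), r² = 400. Perpendicular distance d from centre to line = |20| / √10 = 20/√10.
Half the chord is √(r² − d²) = √(360), so the full chord is 12√10.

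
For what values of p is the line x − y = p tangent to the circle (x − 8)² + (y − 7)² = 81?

Tangency holds when the distance from the centre (8, 7) to the line equals the radius 9:
|1·8 − 1·7 − p| / √2 = 9
|p − (1)| = 9√2.

p = 1 ± 9√2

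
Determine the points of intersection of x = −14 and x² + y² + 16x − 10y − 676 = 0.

(−14, −22) and (−14, 32)

The line gives x = −14. Substituting into the circle:
y² − 10y − 704 = 0
y = 32 or y = −22, giving (−14, 32) and (−14, −22).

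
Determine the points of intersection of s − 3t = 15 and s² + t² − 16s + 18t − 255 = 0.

(−12, −9) and (24, 3)

From the line, t = (−15 + s)/3. Substituting:
10s² − 120s − 2880 = 0  ⟹  s² − 12s − 288 = 0
s = 24 or s = −12, giving (24, 3) and (−12, −9).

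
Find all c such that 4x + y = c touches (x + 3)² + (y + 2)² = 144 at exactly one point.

Tangency holds when the distance from the centre (−3, −2) to the line equals the radius 12:
|4·(−3) + 1·(−2) − c| / √17 = 12
|c − (−14)| = 12√17.

c = −14 ± 12√17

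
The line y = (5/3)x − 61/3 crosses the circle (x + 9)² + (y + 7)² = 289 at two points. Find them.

Express y = (−61 + 5x)/3 and substitute into the circle:
34x² − 238x − 272 = 0  ⟹  x² − 7x − 8 = 0
x = 8 or x = −1, giving (8, −7) and (−1, −22).

(−1, −22) and (8, −7)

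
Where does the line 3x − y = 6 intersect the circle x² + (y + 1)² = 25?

(0, −6) and (3, 3)

From the line, y = 3x − 6. Substituting:
10x² − 30x = 0  ⟹  x² − 3x = 0
x = 3 or x = 0, giving (3, 3) and (0, −6).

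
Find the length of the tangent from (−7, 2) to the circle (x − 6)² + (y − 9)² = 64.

√154

Centre (6, 9), r² = 64. |PO|² = (−13)² + (−7)² = 218.
Power of the point: PT² = |PO|² − r² = 154, so PT = √154.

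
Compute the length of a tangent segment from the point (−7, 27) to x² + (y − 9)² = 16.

The centre is (0, 9) and r = 4. The square of the distance from P to the centre is 49 + 324 = 373.
By the tangent–radius right angle, tangent length = √(|PO|² − r²) = √357.

√357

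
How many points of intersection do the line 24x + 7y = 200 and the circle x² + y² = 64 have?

Centre (0, 0), r² = 64. Distance² from centre to line = (−200)²/625 = 64.
Since d² = r², the line is tangent.

1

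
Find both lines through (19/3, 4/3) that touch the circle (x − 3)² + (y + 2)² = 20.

Let a tangent through (19/3, 4/3) have slope m. Its distance from (3, −2) must equal 2√5:
[m·(−10/3) − (−10/3)]² = 20(m² + 1)
2m² + 5m + 2 = 0, so m = −2 or m = −1/2.
Through (19/3, 4/3) these give 2x + y = 14 and x + 2y = 9.

2x + y = 14 and x + 2y = 9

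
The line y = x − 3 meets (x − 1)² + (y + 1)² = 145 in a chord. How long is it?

The distance from (1, −1) to the line is 1/√2, and r² = 145.
Half the chord is √(r² − d²) = √(289/2), so the full chord is 17√2.

17√2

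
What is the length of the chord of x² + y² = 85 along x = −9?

4

The line gives x = −9. Substituting into the circle:
y² − 4 = 0
y = 2 or y = −2, giving (−9, 2) and (−9, −2).
Chord length = distance between (−9, 2) and (−9, −2) = √16 = 4.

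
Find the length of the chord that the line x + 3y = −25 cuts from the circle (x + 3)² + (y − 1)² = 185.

7√10

Express y = (−25 − x)/3 and substitute into the circle:
10x² + 110x − 800 = 0  ⟹  x² + 11x − 80 = 0
x = 5 or x = −16, giving (5, −10) and (−16, −3).
|(5, −10) − (−16, −3)| = √((21)² + (−7)²) = 7√10.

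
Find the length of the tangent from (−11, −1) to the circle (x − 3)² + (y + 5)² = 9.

With centre O = (3, −5), |OP|² = 212 and r² = 9.
Power of the point: PT² = |PO|² − r² = 203, so PT = √203.

√203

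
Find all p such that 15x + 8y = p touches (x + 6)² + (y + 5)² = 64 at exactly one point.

p = −266 or p = 6

The line touches the circle iff its distance from (−6, −5) is 8:
|15·(−6) + 8·(−5) − p| / √289 = 8
|p − (−130)| = 8·17, so p = 6 or p = −266.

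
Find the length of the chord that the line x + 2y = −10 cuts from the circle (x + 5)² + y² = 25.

4√5

Centre (−5, 0), r² = 25. Perpendicular distance d from centre to line = |5| / √5 = 5/√5.
Half the chord is √(r² − d²) = √(20), so the full chord is 4√5.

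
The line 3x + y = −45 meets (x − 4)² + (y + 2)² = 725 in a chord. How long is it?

From the line, y = −3x − 45. Substituting:
10x² + 250x + 1140 = 0  ⟹  x² + 25x + 114 = 0
x = −6 or x = −19, giving (−6, −27) and (−19, 12).
|(−6, −27) − (−19, 12)| = √((13)² + (−39)²) = 13√10.

13√10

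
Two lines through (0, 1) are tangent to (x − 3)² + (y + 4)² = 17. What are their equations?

Let a tangent through (0, 1) have slope m. Its distance from (3, −4) must equal √17:
(3m − (−5))² = 17(m² + 1)
4m² − 15m − 4 = 0, so m = 4 or m = −1/4.
Through (0, 1) these give 4x − y = −1 and x + 4y = 4.

4x − y = −1 and x + 4y = 4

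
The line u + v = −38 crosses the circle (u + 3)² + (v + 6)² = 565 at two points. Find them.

Express v = −u − 38 and substitute into the circle:
2u² + 70u + 468 = 0  ⟹  u² + 35u + 234 = 0
u = −9 or u = −26, giving (−9, −29) and (−26, −12).

(−26, −12) and (−9, −29)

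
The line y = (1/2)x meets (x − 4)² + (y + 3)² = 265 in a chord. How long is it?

14√5

From the line, y = (x)/2. Substituting:
5x² − 20x − 960 = 0  ⟹  x² − 4x − 192 = 0
x = 16 or x = −12, giving (16, 8) and (−12, −6).
|(16, 8) − (−12, −6)| = √((28)² + (14)²) = 14√5.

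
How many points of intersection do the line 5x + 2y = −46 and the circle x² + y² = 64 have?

Centre (0, 0), r² = 64. Distance² from centre to line = (46)²/29 = 2116/29.
Since d² > r², the line lies outside the circle.

0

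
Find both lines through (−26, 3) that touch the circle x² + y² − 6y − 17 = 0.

Let a tangent through (−26, 3) have slope m. Its distance from (0, 3) must equal √26:
(26m − (0))² = 26(m² + 1)
25m² − 1 = 0, so m = 1/5 or m = −1/5.
With m = 1/5: x − 5y = −41. With m = −1/5: x + 5y = −11.

x − 5y = −41 and x + 5y = −11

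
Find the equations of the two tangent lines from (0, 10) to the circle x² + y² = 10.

3x − y = −10 and 3x + y = 10

A line y − (10) = m(x − (0)) is tangent when its distance from (0, 0) is √10:
[m·(0) − (−10)]² = 10(m² + 1)
m² − 9 = 0, so m = 3 or m = −3.
With m = 3: 3x − y = −10. With m = −3: 3x + y = 10.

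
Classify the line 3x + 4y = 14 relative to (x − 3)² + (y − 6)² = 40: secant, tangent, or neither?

secant

d² = (3·3 + 4·6 − (14))²/25 = 361/25; r² = 40.
Since d² < r², the line cuts the circle twice.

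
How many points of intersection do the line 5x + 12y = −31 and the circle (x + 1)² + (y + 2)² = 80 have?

Centre (−1, −2), r² = 80. Distance² from centre to line = (2)²/169 = 4/169.
Since d² < r², the line cuts the circle twice.

2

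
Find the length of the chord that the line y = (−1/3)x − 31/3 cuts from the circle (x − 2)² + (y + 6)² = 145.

7√10

The distance from (2, −6) to the line is 15/√10, and r² = 145.
Chord = 2√(r² − d²) = 2·√(245/2) = 7√10.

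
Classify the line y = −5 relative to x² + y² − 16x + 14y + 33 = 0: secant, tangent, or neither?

secant

Substituting the line into the circle gives x² − 16x − 12 = 0.
Discriminant = (−16)² − 4·1·(−12) = 304 > 0.
Two real roots: the line is a secant.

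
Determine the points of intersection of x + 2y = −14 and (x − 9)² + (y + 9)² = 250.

(−6, −4) and (22, −18)

From the line, y = (−14 − x)/2. Substituting:
5x² − 80x − 660 = 0  ⟹  x² − 16x − 132 = 0
x = 22 or x = −6, giving (22, −18) and (−6, −4).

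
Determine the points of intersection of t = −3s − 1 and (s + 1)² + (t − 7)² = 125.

(−6, 17) and (1, −4)

Substitute t = −3s − 1:
10s² + 50s − 60 = 0  ⟹  s² + 5s − 6 = 0
s = 1 or s = −6, giving (1, −4) and (−6, 17).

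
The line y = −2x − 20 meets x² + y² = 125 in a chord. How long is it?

Express y = −2x − 20 and substitute into the circle:
5x² + 80x + 275 = 0  ⟹  x² + 16x + 55 = 0
x = −5 or x = −11, giving (−5, −10) and (−11, 2).
Chord length = distance between (−5, −10) and (−11, 2) = √180 = 6√5.

6√5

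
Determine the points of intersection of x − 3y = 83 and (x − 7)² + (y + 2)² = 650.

(2, −27) and (26, −19)

Substitute y = (−83 + x)/3:
10x² − 280x + 520 = 0  ⟹  x² − 28x + 52 = 0
x = 26 or x = 2, giving (26, −19) and (2, −27).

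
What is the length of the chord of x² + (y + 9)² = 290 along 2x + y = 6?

14√5

The distance from (0, −9) to the line is 15/√5, and r² = 290.
Half the chord is √(r² − d²) = √(245), so the full chord is 14√5.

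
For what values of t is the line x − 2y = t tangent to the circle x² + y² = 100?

The line touches the circle iff its distance from (0, 0) is 10:
|1·0 − 2·0 − t| / √5 = 10
|t| = 10√5.

t = ±10√5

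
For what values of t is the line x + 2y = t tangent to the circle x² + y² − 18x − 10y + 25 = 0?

t = 19 ± 9√5

The line touches the circle iff its distance from (9, 5) is 9:
|1·9 + 2·5 − t| / √5 = 9
|t − (19)| = 9√5.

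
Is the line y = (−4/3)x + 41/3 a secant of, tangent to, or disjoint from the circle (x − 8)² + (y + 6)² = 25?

Centre (8, −6), r² = 25. Distance² from centre to line = (−27)²/25 = 729/25.
Since d² > r², the line lies outside the circle.

disjoint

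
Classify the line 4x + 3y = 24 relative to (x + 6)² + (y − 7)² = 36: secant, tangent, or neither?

d² = (4·(−6) + 3·7 − (24))²/25 = 729/25; r² = 36.
Since d² < r², the line cuts the circle twice.

secant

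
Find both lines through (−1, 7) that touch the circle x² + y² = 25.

Write the tangent as mx − y + (7 − m·(−1)) = 0 and set its distance from the centre to 5:
(1m − (−7))² = 25(m² + 1)
12m² − 7m − 12 = 0, so m = −3/4 or m = 4/3.
Through (−1, 7) these give 3x + 4y = 25 and 4x − 3y = −25.

3x + 4y = 25 and 4x − 3y = −25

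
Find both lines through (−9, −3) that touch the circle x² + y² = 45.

Write the tangent as mx − y + (−3 − m·(−9)) = 0 and set its distance from the centre to 3√5:
[m·(9) − (3)]² = 45(m² + 1)
2m² − 3m − 2 = 0, so m = 2 or m = −1/2.
With m = 2: 2x − y = −15. With m = −1/2: x + 2y = −15.

2x − y = −15 and x + 2y = −15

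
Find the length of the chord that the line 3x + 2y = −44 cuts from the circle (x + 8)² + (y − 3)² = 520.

Substitute y = (−44 − 3x)/2:
13x² + 364x + 676 = 0  ⟹  x² + 28x + 52 = 0
x = −2 or x = −26, giving (−2, −19) and (−26, 17).
Chord length = distance between (−2, −19) and (−26, 17) = √1872 = 12√13.

12√13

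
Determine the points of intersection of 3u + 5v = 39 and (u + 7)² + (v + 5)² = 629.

Express v = (39 − 3u)/5 and substitute into the circle:
34u² − 34u − 10404 = 0  ⟹  u² − u − 306 = 0
u = 18 or u = −17, giving (18, −3) and (−17, 18).

(−17, 18) and (18, −3)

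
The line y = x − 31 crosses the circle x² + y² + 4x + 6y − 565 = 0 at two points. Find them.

(5, −26) and (21, −10)

Express y = x − 31 and substitute into the circle:
2x² − 52x + 210 = 0  ⟹  x² − 26x + 105 = 0
x = 21 or x = 5, giving (21, −10) and (5, −26).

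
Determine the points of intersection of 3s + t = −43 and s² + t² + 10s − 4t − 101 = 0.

Substitute t = −3s − 43:
10s² + 280s + 1920 = 0  ⟹  s² + 28s + 192 = 0
s = −12 or s = −16, giving (−12, −7) and (−16, 5).

(−16, 5) and (−12, −7)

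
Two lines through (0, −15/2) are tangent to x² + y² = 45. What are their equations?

x + 2y = −15 and x − 2y = 15

Let a tangent through (0, −15/2) have slope m. Its distance from (0, 0) must equal 3√5:
[m·(0) − (15/2)]² = 45(m² + 1)
4m² − 1 = 0, so m = −1/2 or m = 1/2.
With m = −1/2: x + 2y = −15. With m = 1/2: x − 2y = 15.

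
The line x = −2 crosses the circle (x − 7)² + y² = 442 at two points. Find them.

(−2, −19) and (−2, 19)

The line gives x = −2. Substituting into the circle:
y² − 361 = 0
y = 19 or y = −19, giving (−2, 19) and (−2, −19).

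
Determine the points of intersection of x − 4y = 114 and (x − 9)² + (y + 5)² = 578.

(2, −28) and (26, −22)

Express y = (−114 + x)/4 and substitute into the circle:
17x² − 476x + 884 = 0  ⟹  x² − 28x + 52 = 0
x = 26 or x = 2, giving (26, −22) and (2, −28).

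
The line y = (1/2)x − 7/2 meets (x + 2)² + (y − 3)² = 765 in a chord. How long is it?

Centre (−2, 3), r² = 765. Perpendicular distance d from centre to line = |−15| / √5 = 15/√5.
Chord = 2√(r² − d²) = 2·√(720) = 24√5.

24√5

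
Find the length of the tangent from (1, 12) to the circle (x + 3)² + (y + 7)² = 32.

Centre (−3, −7), r² = 32. |PO|² = (4)² + (19)² = 377.
Power of the point: PT² = |PO|² − r² = 345, so PT = √345.

√345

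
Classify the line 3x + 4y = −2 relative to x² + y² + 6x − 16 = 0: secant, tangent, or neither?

Centre (−3, 0), r² = 25. Distance² from centre to line = (−7)²/25 = 49/25.
Since d² < r², the line cuts the circle twice.

secant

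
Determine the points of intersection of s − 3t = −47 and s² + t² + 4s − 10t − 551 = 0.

Express t = (47 + s)/3 and substitute into the circle:
10s² + 100s − 4160 = 0  ⟹  s² + 10s − 416 = 0
s = 16 or s = −26, giving (16, 21) and (−26, 7).

(−26, 7) and (16, 21)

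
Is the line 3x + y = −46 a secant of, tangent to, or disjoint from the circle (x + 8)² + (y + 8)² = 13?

Substituting the line into the circle gives 10x² + 244x + 1495 = 0.
Discriminant = (244)² − 4·10·(1495) = −264 < 0.
No real roots: the line does not meet the circle.

disjoint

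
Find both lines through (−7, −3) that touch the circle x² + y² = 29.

2x + 5y = −29 and 5x − 2y = −29

A line y − (−3) = m(x − (−7)) is tangent when its distance from (0, 0) is √29:
[m·(7) − (3)]² = 29(m² + 1)
10m² − 21m − 10 = 0, so m = −2/5 or m = 5/2.
Through (−7, −3) these give 2x + 5y = −29 and 5x − 2y = −29.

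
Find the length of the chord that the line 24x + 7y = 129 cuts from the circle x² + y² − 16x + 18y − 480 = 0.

Express y = (129 − 24x)/7 and substitute into the circle:
625x² − 10000x + 9375 = 0  ⟹  x² − 16x + 15 = 0
x = 15 or x = 1, giving (15, −33) and (1, 15).
Chord length = distance between (15, −33) and (1, 15) = √2500 = 50.

50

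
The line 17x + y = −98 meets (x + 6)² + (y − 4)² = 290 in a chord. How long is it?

From the line, y = −17x − 98. Substituting:
290x² + 3480x + 10150 = 0  ⟹  x² + 12x + 35 = 0
x = −5 or x = −7, giving (−5, −13) and (−7, 21).
Chord length = distance between (−5, −13) and (−7, 21) = √1160 = 2√290.

2√290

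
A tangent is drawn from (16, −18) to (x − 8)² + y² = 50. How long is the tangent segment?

The centre is (8, 0) and r = 5√2. The square of the distance from P to the centre is 64 + 324 = 388.
The tangent meets the radius at right angles, so tangent² = |PO|² − r² = 388 − 50 = 338.

13√2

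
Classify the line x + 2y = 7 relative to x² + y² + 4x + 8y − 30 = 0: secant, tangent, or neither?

neither

Substituting the line into the circle gives 5x² − 14x + 41 = 0.
Δ = 196 − 820 = −624.
No real roots: the line does not meet the circle.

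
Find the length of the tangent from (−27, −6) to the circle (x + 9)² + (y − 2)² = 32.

Centre (−9, 2), r² = 32. |PO|² = (−18)² + (−8)² = 388.
Power of the point: PT² = |PO|² − r² = 356, so PT = 2√89.

2√89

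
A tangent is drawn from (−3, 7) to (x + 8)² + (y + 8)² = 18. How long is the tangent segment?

2√58

The centre is (−8, −8) and r = 3√2. The square of the distance from P to the centre is 25 + 225 = 250.
The tangent meets the radius at right angles, so tangent² = |PO|² − r² = 250 − 18 = 232.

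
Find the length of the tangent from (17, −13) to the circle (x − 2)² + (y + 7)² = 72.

3√21

With centre O = (2, −7), |OP|² = 261 and r² = 72.
By the tangent–radius right angle, tangent length = √(|PO|² − r²) = √189 = 3√21.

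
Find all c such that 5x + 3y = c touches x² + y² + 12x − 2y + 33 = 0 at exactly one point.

c = −27 ± 2√34

For a tangent, require d(centre, line) = r = 2.
|5·(−6) + 3·1 − c| / √34 = 2
|c − (−27)| = 2√34.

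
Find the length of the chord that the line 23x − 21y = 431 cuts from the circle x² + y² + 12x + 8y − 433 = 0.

√970

From the line, y = (−431 + 23x)/21. Substituting:
970x² − 10670x − 77600 = 0  ⟹  x² − 11x − 80 = 0
x = 16 or x = −5, giving (16, −3) and (−5, −26).
|(16, −3) − (−5, −26)| = √((21)² + (23)²) = √970.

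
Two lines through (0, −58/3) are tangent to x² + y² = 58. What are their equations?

Write the tangent as mx − y + (−58/3 − m·(0)) = 0 and set its distance from the centre to √58:
[m·(0) − (58/3)]² = 58(m² + 1)
9m² − 49 = 0, so m = −7/3 or m = 7/3.
With m = −7/3: 7x + 3y = −58. With m = 7/3: 7x − 3y = 58.

7x + 3y = −58 and 7x − 3y = 58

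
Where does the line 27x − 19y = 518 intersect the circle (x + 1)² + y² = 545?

(3, −23) and (22, 4)

Substitute y = (−518 + 27x)/19:
1090x² − 27250x + 71940 = 0  ⟹  x² − 25x + 66 = 0
x = 22 or x = 3, giving (22, 4) and (3, −23).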